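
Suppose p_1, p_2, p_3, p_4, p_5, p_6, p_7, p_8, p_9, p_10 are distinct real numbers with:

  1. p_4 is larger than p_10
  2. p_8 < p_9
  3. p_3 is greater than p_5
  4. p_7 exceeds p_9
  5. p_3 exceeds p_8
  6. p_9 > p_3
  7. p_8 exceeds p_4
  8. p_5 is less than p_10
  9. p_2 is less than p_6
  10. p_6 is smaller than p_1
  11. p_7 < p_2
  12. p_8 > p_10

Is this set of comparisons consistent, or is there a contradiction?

The single ordering p_5 < p_10 < p_4 < p_8 < p_3 < p_9 < p_7 < p_2 < p_6 < p_1 satisfies every listed relation, so no contradiction arises.

consistent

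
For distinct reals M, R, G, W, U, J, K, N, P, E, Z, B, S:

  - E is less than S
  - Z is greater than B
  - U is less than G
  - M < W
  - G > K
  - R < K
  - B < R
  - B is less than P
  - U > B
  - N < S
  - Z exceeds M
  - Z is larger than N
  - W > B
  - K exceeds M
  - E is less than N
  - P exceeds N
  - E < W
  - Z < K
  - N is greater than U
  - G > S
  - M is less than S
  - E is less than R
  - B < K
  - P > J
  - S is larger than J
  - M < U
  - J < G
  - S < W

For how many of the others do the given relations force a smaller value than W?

7

Directly below W: M, B, E, S.
One step further: J, N (6 so far).
One step further: U (7 so far).
Nothing else is reachable below W; 7 in all.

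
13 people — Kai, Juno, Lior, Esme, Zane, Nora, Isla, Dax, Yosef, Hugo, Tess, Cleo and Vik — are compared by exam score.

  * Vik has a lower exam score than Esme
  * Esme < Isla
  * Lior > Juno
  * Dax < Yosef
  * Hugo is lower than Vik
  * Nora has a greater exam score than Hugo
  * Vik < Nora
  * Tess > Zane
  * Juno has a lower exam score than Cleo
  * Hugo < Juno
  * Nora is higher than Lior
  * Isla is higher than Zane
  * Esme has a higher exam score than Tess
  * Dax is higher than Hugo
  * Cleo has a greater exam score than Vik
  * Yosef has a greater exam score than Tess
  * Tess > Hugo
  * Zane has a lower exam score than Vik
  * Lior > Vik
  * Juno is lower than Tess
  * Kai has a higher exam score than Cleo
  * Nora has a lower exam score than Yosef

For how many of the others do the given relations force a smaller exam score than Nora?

Directly below Nora: Hugo, Vik, Lior.
One step further: Juno, Zane (5 so far).
No other element is forced below Nora by the given relations, so the count is 5.

5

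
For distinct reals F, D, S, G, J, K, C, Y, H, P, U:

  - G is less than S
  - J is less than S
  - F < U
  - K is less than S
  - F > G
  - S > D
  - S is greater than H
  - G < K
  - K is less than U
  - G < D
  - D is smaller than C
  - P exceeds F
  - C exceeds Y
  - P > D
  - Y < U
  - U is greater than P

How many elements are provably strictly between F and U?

Chaining upward from F reaches: P.
Chaining downward from U reaches: Y, G, K, D, P.
Strictly between F and U are those in both lists: P — 1 element.

1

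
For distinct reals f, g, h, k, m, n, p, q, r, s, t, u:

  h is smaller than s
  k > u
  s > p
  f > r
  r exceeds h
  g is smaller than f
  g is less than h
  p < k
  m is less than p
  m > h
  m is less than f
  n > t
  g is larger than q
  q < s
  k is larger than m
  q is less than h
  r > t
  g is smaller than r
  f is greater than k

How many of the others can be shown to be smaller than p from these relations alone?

The elements the relations force below p are q, g, h, m — no chain reaches any other.
That is 4.

4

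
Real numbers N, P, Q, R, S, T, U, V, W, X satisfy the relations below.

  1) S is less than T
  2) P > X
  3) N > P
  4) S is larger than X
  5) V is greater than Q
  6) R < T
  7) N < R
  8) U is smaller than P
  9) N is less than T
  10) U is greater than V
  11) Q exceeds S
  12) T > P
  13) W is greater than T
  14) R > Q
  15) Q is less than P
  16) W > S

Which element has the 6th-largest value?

U

Chaining the given pairs: X < S < Q < V < U < P < N < R < T < W.
The 6th largest is U.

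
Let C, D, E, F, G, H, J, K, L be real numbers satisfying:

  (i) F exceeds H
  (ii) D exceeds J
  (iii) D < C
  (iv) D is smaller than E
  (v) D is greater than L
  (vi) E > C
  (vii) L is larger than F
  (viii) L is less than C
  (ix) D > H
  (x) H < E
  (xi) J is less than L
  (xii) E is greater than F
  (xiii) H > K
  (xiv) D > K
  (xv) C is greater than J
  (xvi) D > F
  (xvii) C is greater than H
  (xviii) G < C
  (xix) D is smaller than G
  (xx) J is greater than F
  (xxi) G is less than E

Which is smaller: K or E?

Link the given pairs in sequence: K < H; H < F; F < J; J < L; L < D; D < G; G < C; C < E.
Chaining these gives K < H < F < J < L < D < G < C < E.
So K < E; K is the smaller of the two.

K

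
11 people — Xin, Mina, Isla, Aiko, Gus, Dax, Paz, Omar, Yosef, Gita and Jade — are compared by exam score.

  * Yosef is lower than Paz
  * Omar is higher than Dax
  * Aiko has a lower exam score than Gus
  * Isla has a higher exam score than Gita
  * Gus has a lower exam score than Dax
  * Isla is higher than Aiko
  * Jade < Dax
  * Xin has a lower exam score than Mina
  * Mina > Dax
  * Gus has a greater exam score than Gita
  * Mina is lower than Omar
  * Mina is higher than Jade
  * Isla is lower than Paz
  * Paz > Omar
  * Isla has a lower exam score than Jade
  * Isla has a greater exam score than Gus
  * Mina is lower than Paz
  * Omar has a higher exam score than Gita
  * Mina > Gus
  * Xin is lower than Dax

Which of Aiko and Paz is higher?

Link the given pairs in sequence: Aiko < Gus; Gus < Isla; Isla < Jade; Jade < Dax; Dax < Mina; Mina < Omar; Omar < Paz.
Together: Aiko < Gus < Isla < Jade < Dax < Mina < Omar < Paz.
So Aiko < Paz; Paz is the higher of the two.

Paz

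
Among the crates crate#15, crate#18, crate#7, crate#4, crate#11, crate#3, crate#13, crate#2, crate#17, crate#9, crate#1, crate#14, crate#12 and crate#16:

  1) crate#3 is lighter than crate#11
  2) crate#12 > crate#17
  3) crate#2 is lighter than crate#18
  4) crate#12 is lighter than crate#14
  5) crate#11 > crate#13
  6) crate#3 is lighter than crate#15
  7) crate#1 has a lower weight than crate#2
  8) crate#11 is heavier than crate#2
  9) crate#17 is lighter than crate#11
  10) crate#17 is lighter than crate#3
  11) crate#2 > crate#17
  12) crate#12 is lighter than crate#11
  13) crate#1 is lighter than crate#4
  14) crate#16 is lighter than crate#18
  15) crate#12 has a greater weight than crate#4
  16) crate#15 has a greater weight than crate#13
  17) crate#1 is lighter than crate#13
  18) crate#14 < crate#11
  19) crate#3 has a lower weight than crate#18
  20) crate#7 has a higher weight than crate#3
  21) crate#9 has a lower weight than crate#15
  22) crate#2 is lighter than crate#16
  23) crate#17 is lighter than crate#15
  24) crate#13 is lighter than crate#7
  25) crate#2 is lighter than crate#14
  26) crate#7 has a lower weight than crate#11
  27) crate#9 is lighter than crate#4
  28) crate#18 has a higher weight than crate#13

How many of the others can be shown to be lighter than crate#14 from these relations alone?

6

The elements the relations force below crate#14 are crate#1, crate#17, crate#2, crate#9, crate#4, crate#12 — no chain reaches any other.
That is 6.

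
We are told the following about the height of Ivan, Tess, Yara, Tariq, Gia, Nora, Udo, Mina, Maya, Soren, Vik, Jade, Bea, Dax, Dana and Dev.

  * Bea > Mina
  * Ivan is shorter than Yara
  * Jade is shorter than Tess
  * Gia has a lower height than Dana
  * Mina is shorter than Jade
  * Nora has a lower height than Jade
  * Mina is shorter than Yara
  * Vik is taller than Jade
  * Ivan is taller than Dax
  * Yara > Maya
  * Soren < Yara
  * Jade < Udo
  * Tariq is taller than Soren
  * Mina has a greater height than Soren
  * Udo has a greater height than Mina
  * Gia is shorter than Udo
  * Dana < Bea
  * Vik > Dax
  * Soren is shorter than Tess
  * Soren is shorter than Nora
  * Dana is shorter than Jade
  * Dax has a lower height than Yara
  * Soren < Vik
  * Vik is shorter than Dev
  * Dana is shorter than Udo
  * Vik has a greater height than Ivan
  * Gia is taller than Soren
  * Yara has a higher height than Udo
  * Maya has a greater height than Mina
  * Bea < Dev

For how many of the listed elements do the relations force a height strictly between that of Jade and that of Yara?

Chaining upward from Jade reaches: Tess, Udo, Vik, Dev.
Chaining downward from Yara reaches: Soren, Mina, Dax, Gia, Dana, Nora, Ivan, Udo, Maya.
Strictly between Jade and Yara are those in both lists: Udo — 1 element.

1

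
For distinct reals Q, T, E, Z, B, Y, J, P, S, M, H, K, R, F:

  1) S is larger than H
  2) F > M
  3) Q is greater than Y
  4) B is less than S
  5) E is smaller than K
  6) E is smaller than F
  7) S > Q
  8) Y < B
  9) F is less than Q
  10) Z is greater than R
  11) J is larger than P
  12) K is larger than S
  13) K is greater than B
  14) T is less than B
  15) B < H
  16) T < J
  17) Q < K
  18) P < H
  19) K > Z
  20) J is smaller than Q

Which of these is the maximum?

K

Chaining downward from K: directly below it, E, Z, Q, B, S; then Y, T, J, R, F, H; then P, M.
That covers every other element, and nothing is given above K, so K is the maximum.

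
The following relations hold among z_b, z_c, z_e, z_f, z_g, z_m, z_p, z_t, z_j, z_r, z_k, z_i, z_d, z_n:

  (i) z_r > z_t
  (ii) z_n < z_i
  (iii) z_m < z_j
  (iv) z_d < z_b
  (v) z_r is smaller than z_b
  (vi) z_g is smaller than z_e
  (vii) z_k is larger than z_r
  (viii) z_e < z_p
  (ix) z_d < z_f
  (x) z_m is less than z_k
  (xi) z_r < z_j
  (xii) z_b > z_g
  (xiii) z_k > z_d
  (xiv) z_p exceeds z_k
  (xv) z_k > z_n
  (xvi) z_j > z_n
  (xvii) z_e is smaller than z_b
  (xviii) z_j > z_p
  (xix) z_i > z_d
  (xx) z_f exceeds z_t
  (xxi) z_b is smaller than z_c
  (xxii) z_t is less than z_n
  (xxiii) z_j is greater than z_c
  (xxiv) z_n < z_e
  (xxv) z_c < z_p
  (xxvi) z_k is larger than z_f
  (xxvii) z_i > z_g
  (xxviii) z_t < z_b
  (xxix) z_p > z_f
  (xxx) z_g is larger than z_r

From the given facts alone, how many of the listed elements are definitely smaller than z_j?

12

From z_j the given relations immediately reach z_r, z_n, z_m, z_c, z_p.
From those, z_t, z_f, z_e, z_b, z_k — 10 in total.
From those, z_g, z_d — 12 in total.
No other element is forced below z_j by the given relations, so the count is 12.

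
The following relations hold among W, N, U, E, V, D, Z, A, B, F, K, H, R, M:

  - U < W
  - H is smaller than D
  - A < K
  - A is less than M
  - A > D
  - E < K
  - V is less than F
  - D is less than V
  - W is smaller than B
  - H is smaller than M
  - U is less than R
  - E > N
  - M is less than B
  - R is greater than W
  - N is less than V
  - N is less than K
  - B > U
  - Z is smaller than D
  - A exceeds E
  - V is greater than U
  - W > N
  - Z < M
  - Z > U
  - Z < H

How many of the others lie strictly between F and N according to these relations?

The relations place N below F. An element lies strictly between them when it is forced above N and also forced below F.
Above N: {E, A, M, W, V, K, B, R}. Below F: {U, Z, H, D, V}.
Intersection: {V} — 1.

1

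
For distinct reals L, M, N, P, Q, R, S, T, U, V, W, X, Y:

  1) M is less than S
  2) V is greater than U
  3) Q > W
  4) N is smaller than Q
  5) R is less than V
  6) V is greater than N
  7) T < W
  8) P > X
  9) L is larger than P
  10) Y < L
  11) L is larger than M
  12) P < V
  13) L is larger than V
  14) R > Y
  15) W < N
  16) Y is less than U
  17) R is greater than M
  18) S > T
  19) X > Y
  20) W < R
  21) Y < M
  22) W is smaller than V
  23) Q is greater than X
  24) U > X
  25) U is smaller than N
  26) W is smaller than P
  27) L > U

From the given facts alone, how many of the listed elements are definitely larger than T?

8

From T the given relations immediately reach W, S.
From those, N, R, P, Q, V — 7 in total.
From those, L — 8 in total.
No other element is forced above T by the given relations, so the count is 8.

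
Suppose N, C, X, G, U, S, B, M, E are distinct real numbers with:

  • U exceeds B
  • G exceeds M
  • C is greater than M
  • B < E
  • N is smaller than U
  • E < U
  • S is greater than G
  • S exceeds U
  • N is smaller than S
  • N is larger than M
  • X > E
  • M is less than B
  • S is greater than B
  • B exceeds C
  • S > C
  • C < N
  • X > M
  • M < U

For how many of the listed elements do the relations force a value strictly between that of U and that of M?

Chaining upward from M reaches: C, B, N, E, G, S, X.
Chaining downward from U reaches: C, B, N, E.
Strictly between M and U are those in both lists: C, B, N, E — 4 elements.

4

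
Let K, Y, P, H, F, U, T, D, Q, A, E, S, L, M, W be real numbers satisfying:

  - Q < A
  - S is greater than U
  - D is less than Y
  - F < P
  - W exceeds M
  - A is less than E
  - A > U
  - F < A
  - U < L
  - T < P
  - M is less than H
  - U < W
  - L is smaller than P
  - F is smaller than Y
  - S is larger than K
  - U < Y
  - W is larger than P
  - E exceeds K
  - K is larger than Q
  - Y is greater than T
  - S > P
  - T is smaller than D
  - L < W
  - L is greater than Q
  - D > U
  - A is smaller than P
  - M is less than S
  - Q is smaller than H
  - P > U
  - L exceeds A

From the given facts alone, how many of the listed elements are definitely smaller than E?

5

From E the given relations immediately reach K, A.
From those, U, Q, F — 5 in total.
No other element is forced below E by the given relations, so the count is 5.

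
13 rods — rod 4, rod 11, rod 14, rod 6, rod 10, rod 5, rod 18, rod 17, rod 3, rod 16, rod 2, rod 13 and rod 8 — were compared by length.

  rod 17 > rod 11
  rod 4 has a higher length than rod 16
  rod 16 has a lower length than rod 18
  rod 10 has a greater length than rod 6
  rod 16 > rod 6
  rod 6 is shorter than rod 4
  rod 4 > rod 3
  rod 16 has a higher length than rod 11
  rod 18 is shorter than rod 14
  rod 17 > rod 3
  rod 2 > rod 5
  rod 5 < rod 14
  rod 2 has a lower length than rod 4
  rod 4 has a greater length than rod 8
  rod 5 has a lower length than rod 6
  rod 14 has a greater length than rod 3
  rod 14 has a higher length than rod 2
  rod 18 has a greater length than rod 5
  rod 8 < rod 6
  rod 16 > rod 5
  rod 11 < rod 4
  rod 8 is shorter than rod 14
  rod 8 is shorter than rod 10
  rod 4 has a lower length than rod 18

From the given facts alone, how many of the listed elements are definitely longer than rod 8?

Directly above rod 8: rod 6, rod 10, rod 4, rod 14.
One step further: rod 16, rod 18 (6 so far).
Nothing else is reachable above rod 8; 6 in all.

6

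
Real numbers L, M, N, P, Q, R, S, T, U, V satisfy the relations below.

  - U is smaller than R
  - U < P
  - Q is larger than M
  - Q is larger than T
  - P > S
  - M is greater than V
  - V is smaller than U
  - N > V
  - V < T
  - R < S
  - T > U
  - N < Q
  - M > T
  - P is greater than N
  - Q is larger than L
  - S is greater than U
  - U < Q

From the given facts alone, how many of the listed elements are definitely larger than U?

6

Directly above U: T, R, S, Q, P.
One step further: M (6 so far).
Nothing else is reachable above U; 6 in all.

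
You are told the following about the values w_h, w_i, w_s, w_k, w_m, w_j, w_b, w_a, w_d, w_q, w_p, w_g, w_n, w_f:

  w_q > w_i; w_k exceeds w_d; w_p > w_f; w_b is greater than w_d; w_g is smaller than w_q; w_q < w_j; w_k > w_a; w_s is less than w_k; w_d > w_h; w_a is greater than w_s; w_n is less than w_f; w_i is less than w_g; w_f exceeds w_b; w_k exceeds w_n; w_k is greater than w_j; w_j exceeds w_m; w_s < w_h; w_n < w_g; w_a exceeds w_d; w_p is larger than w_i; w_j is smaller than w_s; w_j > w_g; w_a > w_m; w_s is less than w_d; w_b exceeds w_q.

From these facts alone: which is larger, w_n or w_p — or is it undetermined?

Link the given pairs in sequence: w_n < w_g; w_g < w_q; w_q < w_j; w_j < w_s; w_s < w_h; w_h < w_d; w_d < w_b; w_b < w_f; w_f < w_p.
Chaining these gives w_n < w_g < w_q < w_j < w_s < w_h < w_d < w_b < w_f < w_p.
So w_p is larger.

w_p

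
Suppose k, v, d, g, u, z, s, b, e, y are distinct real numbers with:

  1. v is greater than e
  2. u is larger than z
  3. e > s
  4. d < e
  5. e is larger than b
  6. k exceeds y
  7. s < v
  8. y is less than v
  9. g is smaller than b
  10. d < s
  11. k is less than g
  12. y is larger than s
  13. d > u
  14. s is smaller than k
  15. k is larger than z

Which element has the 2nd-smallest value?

u

Piecing the relations together gives one ordering: z < u < d < s < y < k < g < b < e < v.
Counting 2 from the smallest end gives u.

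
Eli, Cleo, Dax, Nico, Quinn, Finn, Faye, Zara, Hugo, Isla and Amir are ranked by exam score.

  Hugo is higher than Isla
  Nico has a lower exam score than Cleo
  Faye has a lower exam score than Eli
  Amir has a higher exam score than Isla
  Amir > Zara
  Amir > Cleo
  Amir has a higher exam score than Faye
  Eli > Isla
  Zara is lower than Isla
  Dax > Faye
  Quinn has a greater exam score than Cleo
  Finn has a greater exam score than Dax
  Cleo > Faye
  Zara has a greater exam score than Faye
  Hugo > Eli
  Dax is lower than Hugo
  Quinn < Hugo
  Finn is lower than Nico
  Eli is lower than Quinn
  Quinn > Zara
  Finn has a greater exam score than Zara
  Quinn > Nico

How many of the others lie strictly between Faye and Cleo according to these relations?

Chaining upward from Faye reaches: Zara, Dax, Finn, Isla, Nico, Eli, Amir, Quinn, Hugo.
Chaining downward from Cleo reaches: Zara, Dax, Finn, Nico.
Strictly between Faye and Cleo are those in both lists: Zara, Dax, Finn, Nico — 4 elements.

4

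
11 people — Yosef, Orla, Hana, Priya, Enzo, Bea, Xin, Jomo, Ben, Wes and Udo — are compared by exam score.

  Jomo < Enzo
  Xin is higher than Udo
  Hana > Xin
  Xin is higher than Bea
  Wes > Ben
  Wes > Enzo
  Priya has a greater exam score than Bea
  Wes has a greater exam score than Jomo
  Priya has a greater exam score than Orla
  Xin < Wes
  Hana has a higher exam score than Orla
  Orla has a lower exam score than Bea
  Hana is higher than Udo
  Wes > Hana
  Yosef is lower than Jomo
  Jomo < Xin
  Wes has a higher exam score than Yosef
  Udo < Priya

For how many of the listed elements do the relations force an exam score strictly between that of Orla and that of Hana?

Chaining upward from Orla reaches: Bea, Priya, Xin, Wes.
Chaining downward from Hana reaches: Yosef, Udo, Jomo, Bea, Xin.
Strictly between Orla and Hana are those in both lists: Bea, Xin — 2 elements.

2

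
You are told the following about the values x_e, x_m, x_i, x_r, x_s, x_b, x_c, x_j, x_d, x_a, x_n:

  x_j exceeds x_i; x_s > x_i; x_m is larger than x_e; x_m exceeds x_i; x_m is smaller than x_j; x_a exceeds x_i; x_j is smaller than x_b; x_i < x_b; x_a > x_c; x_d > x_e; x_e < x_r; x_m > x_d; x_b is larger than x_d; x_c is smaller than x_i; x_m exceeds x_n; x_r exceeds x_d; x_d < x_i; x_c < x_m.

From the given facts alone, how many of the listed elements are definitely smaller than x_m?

The elements the relations force below x_m are x_e, x_c, x_d, x_n, x_i — no chain reaches any other.
That is 5.

5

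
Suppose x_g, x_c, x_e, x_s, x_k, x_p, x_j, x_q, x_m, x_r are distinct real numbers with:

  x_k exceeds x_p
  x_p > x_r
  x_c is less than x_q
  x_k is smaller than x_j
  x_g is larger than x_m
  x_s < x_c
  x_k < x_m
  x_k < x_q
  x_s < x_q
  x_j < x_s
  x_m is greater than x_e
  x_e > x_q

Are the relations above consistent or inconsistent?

Every relation is compatible with x_r < x_p < x_k < x_j < x_s < x_c < x_q < x_e < x_m < x_g; the set is consistent.

consistent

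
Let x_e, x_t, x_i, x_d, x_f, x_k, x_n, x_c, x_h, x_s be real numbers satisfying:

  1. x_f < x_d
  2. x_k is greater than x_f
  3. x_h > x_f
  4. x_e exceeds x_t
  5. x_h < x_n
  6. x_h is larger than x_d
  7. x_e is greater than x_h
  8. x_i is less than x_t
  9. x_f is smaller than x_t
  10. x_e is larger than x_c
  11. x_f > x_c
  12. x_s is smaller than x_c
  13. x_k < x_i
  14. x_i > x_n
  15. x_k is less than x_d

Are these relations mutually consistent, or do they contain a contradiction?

consistent

The single ordering x_s < x_c < x_f < x_k < x_d < x_h < x_n < x_i < x_t < x_e satisfies every listed relation, so no contradiction arises.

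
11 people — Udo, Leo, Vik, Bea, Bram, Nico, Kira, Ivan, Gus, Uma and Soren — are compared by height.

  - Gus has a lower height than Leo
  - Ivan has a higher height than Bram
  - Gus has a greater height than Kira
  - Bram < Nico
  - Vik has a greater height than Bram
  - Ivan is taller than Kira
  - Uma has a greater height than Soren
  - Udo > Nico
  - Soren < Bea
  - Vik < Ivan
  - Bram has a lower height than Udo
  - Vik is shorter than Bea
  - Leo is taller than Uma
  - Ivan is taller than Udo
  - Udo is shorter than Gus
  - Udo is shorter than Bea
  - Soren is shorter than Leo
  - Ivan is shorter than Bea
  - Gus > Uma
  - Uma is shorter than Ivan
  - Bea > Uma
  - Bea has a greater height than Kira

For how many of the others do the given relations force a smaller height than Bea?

The elements the relations force below Bea are Soren, Bram, Nico, Uma, Vik, Udo, Kira, Ivan — no chain reaches any other.
That is 8.

8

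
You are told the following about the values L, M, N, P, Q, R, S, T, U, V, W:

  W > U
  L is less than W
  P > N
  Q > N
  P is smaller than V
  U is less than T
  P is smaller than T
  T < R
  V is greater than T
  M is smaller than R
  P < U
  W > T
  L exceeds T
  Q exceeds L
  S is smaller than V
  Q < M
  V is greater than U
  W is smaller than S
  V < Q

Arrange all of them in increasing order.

N < P < U < T < L < W < S < V < Q < M < R

Nothing is placed below N, so it is least; from there N < P; P < U; U < T; T < L; L < W; W < S; S < V; V < Q; Q < M; M < R, each given directly.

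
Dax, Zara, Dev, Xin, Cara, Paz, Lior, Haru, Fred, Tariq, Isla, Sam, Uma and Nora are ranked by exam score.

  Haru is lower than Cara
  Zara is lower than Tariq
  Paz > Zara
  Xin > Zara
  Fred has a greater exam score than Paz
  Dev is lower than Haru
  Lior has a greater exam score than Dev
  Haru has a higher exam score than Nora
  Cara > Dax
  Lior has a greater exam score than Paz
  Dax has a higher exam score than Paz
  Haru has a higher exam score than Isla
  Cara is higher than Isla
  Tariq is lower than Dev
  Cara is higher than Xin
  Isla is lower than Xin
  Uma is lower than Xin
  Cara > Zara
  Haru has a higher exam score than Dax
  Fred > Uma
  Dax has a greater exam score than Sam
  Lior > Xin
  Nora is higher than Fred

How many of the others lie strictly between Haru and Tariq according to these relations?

Chaining upward from Tariq reaches: Dev, Lior, Cara.
Chaining downward from Haru reaches: Sam, Uma, Zara, Paz, Isla, Dev, Fred, Dax, Nora.
Strictly between Tariq and Haru are those in both lists: Dev — 1 element.

1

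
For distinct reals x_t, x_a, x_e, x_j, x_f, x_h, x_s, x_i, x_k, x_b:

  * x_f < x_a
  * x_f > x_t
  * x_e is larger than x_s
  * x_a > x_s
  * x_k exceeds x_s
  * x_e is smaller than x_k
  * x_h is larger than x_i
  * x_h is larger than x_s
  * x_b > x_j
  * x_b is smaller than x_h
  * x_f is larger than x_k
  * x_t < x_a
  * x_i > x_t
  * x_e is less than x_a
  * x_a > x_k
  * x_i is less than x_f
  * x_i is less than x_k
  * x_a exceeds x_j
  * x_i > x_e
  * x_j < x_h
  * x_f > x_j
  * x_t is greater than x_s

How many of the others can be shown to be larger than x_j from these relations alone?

From x_j the given relations immediately reach x_b, x_h, x_f, x_a.
Nothing else is reachable above x_j; 4 in all.

4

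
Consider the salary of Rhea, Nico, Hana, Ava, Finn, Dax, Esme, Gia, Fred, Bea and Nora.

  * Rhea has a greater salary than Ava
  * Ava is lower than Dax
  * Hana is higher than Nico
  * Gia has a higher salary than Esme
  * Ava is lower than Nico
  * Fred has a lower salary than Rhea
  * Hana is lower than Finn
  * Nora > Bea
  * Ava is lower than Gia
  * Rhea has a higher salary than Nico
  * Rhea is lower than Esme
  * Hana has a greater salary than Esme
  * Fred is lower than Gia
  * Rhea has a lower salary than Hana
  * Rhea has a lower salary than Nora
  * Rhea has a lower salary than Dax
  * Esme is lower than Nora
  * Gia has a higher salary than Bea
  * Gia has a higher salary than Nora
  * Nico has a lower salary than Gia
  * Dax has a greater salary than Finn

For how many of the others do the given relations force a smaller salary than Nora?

From Nora the given relations immediately reach Bea, Rhea, Esme.
From those, Ava, Fred, Nico — 6 in total.
No other element is forced below Nora by the given relations, so the count is 6.

6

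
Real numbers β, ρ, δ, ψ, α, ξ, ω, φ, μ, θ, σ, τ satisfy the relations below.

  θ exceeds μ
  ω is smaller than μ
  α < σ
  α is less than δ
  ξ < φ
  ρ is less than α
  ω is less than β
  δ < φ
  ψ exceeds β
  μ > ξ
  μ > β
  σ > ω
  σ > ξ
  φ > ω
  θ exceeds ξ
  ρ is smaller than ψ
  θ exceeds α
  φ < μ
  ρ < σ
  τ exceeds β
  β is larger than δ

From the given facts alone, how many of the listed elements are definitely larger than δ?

The elements the relations force above δ are φ, β, μ, τ, θ, ψ — no chain reaches any other.
That is 6.

6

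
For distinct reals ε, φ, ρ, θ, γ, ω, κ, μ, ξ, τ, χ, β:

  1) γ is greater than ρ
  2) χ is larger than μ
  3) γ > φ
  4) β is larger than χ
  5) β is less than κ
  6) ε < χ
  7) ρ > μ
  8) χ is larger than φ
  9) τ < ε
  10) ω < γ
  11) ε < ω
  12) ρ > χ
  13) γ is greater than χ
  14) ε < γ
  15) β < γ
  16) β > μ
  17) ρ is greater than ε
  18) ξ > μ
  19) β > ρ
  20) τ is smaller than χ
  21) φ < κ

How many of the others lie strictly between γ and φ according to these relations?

3

Chaining upward from φ reaches: χ, ρ, β, κ.
Chaining downward from γ reaches: τ, ε, μ, χ, ρ, β, ω.
Strictly between φ and γ are those in both lists: χ, ρ, β — 3 elements.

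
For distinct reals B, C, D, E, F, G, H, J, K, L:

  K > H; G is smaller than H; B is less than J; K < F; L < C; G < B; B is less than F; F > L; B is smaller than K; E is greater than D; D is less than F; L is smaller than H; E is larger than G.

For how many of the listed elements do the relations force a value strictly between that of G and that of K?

The relations place G below K. An element lies strictly between them when it is forced above G and also forced below K.
Above G: {H, E, B, J, F}. Below K: {L, H, B}.
Intersection: {H, B} — 2.

2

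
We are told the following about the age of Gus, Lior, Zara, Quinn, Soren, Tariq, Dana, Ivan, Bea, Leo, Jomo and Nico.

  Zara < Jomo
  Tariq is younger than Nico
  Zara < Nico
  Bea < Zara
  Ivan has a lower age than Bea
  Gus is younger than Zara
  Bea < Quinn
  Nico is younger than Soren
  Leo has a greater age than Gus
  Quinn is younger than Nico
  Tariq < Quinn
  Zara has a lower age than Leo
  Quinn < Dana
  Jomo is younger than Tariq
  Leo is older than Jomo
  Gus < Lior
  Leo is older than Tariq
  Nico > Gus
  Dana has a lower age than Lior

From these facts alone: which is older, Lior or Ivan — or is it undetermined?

Following the relations from Ivan: Ivan < Bea < Zara < Jomo < Tariq < Quinn < Dana < Lior.
So Lior is older.

Lior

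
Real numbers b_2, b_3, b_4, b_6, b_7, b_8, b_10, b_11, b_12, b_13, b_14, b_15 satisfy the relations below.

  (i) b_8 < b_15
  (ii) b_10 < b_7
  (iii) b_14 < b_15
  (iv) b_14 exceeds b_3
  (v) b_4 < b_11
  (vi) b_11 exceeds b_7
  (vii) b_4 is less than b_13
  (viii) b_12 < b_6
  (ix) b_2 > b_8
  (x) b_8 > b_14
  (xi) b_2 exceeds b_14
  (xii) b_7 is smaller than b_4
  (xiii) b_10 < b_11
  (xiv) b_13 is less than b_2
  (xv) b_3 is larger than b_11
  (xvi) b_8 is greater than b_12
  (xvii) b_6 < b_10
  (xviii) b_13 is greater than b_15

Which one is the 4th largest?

Chaining the given pairs: b_12 < b_6 < b_10 < b_7 < b_4 < b_11 < b_3 < b_14 < b_8 < b_15 < b_13 < b_2.
The 4th largest is b_8.

b_8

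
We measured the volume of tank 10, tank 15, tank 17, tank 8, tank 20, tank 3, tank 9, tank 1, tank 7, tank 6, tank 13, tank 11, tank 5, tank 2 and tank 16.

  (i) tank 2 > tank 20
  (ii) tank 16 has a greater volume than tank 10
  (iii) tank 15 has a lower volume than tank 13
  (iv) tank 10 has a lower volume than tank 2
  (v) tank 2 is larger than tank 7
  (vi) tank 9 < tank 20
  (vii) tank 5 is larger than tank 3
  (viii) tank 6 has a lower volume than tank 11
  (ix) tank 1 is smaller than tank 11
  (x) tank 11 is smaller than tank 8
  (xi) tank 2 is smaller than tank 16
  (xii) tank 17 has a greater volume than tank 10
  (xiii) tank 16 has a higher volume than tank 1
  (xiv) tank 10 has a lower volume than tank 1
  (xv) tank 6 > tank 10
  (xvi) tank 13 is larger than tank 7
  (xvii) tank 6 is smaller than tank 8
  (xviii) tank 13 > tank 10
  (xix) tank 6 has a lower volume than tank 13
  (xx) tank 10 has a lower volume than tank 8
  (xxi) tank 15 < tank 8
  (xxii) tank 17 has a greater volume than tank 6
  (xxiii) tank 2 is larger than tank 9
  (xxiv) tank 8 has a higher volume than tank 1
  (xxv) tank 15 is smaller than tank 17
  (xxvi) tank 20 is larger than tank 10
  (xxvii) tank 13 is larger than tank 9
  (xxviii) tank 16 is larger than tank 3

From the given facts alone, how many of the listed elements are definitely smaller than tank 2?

The elements the relations force below tank 2 are tank 10, tank 7, tank 9, tank 20 — no chain reaches any other.
That is 4.

4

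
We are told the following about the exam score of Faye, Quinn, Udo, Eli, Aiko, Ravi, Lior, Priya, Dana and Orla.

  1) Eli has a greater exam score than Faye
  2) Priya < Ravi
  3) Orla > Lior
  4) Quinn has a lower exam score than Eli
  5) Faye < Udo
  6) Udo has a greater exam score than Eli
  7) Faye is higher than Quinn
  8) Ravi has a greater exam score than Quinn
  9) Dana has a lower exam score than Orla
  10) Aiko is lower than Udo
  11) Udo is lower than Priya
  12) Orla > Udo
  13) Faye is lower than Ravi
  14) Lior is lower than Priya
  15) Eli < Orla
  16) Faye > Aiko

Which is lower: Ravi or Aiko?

Aiko < Faye and Faye < Eli give Aiko < Eli.
Then Eli < Udo extends the chain to Udo.
With Udo < Priya: Aiko < Faye < Eli < Udo < Priya.
With Priya < Ravi: Aiko < Faye < Eli < Udo < Priya < Ravi.
So Aiko < Ravi; Aiko is the lower of the two.

Aiko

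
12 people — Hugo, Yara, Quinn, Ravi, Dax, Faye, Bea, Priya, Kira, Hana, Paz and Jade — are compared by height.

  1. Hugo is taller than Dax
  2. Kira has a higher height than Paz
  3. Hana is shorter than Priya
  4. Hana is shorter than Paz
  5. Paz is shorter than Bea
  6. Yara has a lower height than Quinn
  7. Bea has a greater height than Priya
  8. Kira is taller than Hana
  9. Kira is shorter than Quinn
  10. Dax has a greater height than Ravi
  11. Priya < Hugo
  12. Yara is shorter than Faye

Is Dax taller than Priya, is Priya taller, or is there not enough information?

Following every chain through Priya: above Priya we get Hugo, Bea; below Priya we get Hana.
Dax is not reached, and no chain runs the other way from Dax to Priya.
So the given relations leave the order of Priya and Dax undetermined.

undetermined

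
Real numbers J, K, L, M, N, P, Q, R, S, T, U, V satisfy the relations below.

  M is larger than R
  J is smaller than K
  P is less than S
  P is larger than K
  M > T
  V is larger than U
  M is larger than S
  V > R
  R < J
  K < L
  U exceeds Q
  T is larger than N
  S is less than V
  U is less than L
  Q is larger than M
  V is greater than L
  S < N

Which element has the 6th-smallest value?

N

Piecing the relations together gives one ordering: R < J < K < P < S < N < T < M < Q < U < L < V.
The 6th smallest is N.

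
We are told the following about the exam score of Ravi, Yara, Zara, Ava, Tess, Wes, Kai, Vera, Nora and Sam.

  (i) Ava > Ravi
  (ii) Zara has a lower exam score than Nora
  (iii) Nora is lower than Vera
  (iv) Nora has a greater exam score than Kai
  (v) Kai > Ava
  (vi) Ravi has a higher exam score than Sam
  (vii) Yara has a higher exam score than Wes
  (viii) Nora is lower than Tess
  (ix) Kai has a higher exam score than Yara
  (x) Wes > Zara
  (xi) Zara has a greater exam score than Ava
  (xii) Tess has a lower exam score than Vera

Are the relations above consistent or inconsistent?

Every relation is compatible with Sam < Ravi < Ava < Zara < Wes < Yara < Kai < Nora < Tess < Vera; the set is consistent.

consistent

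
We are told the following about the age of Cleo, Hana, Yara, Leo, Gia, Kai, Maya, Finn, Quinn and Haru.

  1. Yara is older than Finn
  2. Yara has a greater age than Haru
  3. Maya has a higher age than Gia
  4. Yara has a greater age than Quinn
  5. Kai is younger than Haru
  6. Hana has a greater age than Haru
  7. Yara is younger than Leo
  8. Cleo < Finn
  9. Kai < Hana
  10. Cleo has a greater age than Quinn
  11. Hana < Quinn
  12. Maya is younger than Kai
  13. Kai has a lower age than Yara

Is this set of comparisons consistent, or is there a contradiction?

The single ordering Gia < Maya < Kai < Haru < Hana < Quinn < Cleo < Finn < Yara < Leo satisfies every listed relation, so no contradiction arises.

consistent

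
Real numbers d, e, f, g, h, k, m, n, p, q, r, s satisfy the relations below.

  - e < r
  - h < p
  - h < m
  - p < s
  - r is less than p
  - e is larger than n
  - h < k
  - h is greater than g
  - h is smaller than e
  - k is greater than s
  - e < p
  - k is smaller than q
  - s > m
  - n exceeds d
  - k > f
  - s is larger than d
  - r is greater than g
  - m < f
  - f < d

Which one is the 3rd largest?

s

Piecing the relations together gives one ordering: g < h < m < f < d < n < e < r < p < s < k < q.
Counting 3 from the largest end gives s.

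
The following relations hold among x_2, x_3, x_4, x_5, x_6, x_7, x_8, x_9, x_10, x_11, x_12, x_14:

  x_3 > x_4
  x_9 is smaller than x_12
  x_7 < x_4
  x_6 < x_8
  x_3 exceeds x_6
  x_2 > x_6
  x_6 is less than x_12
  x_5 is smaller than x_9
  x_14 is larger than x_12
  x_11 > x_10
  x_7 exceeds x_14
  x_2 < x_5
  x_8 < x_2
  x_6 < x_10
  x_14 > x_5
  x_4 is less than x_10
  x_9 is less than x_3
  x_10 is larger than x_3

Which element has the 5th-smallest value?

Piecing the relations together gives one ordering: x_6 < x_8 < x_2 < x_5 < x_9 < x_12 < x_14 < x_7 < x_4 < x_3 < x_10 < x_11.
The 5th smallest is x_9.

x_9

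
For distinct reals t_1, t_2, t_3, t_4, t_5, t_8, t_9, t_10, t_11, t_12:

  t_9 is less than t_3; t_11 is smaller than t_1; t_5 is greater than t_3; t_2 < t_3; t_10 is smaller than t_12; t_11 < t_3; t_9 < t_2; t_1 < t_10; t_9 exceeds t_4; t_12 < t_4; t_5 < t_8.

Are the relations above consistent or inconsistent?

Every relation is compatible with t_11 < t_1 < t_10 < t_12 < t_4 < t_9 < t_2 < t_3 < t_5 < t_8; the set is consistent.

consistent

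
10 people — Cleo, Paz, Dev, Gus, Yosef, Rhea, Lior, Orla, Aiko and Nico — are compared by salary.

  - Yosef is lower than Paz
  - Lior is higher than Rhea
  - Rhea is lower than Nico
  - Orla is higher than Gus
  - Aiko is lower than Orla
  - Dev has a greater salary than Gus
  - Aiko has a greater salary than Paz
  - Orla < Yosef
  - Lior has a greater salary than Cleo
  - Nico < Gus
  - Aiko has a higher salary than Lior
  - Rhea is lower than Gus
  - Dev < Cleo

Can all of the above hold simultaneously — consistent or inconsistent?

We have Paz < Aiko stated directly, yet also Aiko < Orla < Yosef < Paz by chaining the others — so Aiko < Paz. Contradiction.

inconsistent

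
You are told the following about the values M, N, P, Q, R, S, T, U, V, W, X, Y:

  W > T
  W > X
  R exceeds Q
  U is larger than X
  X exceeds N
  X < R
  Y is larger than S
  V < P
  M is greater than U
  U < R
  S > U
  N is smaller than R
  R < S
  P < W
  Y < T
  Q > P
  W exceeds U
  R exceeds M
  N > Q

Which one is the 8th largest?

X

Piecing the relations together gives one ordering: V < P < Q < N < X < U < M < R < S < Y < T < W.
The 8th largest is X.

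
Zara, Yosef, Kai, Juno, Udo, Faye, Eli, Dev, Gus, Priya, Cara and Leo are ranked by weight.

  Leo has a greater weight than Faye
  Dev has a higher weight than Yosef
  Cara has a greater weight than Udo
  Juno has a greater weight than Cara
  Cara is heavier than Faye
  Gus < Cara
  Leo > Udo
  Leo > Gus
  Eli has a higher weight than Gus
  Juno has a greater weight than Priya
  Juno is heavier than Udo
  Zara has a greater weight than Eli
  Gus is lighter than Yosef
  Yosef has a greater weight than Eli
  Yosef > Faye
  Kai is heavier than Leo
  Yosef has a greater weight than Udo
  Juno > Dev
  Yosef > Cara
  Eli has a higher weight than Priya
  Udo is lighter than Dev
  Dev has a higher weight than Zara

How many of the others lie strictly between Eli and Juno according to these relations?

3

The relations place Eli below Juno. An element lies strictly between them when it is forced above Eli and also forced below Juno.
Above Eli: {Yosef, Zara, Dev}. Below Juno: {Faye, Priya, Udo, Gus, Cara, Yosef, Zara, Dev}.
Intersection: {Yosef, Zara, Dev} — 3.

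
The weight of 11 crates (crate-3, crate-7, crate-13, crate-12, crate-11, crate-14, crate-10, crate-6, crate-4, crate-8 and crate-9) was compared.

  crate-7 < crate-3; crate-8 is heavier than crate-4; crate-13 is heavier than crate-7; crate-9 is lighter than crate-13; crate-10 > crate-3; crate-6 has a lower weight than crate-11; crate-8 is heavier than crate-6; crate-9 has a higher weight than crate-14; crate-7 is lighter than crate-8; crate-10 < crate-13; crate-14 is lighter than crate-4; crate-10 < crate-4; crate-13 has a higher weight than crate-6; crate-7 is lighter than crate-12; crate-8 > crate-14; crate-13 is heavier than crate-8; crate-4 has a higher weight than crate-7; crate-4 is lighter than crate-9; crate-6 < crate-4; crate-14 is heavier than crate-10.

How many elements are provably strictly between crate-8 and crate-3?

3

The relations place crate-3 below crate-8. An element lies strictly between them when it is forced above crate-3 and also forced below crate-8.
Above crate-3: {crate-10, crate-14, crate-4, crate-9, crate-13}. Below crate-8: {crate-7, crate-10, crate-14, crate-6, crate-4}.
Intersection: {crate-10, crate-14, crate-4} — 3.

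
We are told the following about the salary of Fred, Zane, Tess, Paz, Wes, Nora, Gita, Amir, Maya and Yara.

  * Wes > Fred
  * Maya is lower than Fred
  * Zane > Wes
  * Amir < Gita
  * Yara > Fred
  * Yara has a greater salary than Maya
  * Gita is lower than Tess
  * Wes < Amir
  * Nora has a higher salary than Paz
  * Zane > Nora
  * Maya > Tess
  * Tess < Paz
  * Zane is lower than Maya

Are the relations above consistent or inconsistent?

Chaining the given relations yields Wes < Amir < Gita < Tess < Paz < Nora < Zane < Maya < Fred, so Wes < Fred. But one relation states Fred < Wes. These cannot both hold.

inconsistent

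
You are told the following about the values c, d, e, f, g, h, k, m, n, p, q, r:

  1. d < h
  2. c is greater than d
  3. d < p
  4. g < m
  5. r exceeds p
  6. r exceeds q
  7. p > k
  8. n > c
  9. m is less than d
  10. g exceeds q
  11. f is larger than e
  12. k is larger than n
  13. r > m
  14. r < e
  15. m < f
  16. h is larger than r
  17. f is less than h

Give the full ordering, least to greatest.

q < g < m < d < c < n < k < p < r < e < f < h

Nothing is placed below q, so it is least; from there q < g; g < m; m < d; d < c; c < n; n < k; k < p; p < r; r < e; e < f; f < h, each given directly.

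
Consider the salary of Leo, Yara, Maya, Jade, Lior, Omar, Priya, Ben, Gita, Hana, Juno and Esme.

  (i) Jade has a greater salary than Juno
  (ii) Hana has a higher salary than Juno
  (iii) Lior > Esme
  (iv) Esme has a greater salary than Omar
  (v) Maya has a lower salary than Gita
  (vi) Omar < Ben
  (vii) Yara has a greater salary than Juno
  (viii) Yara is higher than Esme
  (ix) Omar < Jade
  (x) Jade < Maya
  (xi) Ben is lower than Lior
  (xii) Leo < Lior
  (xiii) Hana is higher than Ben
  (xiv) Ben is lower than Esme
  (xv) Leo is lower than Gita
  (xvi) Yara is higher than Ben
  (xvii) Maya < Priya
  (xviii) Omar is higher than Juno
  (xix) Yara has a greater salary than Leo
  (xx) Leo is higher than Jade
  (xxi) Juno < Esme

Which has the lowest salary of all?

Juno

Omar is not least since Juno < Omar; Jade is not least since Juno < Jade; Ben is not least since Omar < Ben; Leo is not least since Jade < Leo; Maya is not least since Jade < Maya; Esme is not least since Omar < Esme; Gita is not least since Maya < Gita; Lior is not least since Esme < Lior; Yara is not least since Leo < Yara; Priya is not least since Maya < Priya; Hana is not least since Juno < Hana.
Only Juno has nothing below it, so Juno is the lowest salary.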